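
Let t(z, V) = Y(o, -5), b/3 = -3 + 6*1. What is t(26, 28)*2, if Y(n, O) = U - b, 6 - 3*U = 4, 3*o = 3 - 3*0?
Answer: -50/3 ≈ -16.667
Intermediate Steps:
o = 1 (o = (3 - 3*0)/3 = (3 + 0)/3 = (⅓)*3 = 1)
U = ⅔ (U = 2 - ⅓*4 = 2 - 4/3 = ⅔ ≈ 0.66667)
b = 9 (b = 3*(-3 + 6*1) = 3*(-3 + 6) = 3*3 = 9)
Y(n, O) = -25/3 (Y(n, O) = ⅔ - 1*9 = ⅔ - 9 = -25/3)
t(z, V) = -25/3
t(26, 28)*2 = -25/3*2 = -50/3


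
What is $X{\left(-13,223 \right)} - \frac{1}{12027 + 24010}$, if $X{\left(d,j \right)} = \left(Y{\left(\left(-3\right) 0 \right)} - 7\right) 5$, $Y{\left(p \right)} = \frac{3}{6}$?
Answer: $- \frac{2342407}{72074} \approx -32.5$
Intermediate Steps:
$Y{\left(p \right)} = \frac{1}{2}$ ($Y{\left(p \right)} = 3 \cdot \frac{1}{6} = \frac{1}{2}$)
$X{\left(d,j \right)} = - \frac{65}{2}$ ($X{\left(d,j \right)} = \left(\frac{1}{2} - 7\right) 5 = \left(- \frac{13}{2}\right) 5 = - \frac{65}{2}$)
$X{\left(-13,223 \right)} - \frac{1}{12027 + 24010} = - \frac{65}{2} - \frac{1}{12027 + 24010} = - \frac{65}{2} - \frac{1}{36037} = - \frac{2342407}{72074}$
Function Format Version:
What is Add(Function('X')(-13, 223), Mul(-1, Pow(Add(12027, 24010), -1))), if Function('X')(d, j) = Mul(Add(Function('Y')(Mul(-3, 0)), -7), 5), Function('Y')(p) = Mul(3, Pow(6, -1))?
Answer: Rational(-2342407, 72074) ≈ -32.500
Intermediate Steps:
Function('Y')(p) = Rational(1, 2) (Function('Y')(p) = Mul(3, Rational(1, 6)) = Rational(1, 2))
Function('X')(d, j) = Rational(-65, 2) (Function('X')(d, j) = Mul(Add(Rational(1, 2), -7), 5) = Mul(Rational(-13, 2), 5) = Rational(-65, 2))
Add(Function('X')(-13, 223), Mul(-1, Pow(Add(12027, 24010), -1))) = Add(Rational(-65, 2), Mul(-1, Pow(Add(12027, 24010), -1))) = Add(Rational(-65, 2), Mul(-1, Pow(36037, -1))) = Add(Rational(-65, 2), Mul(-1, Rational(1, 36037))) = Add(Rational(-65, 2), Rational(-1, 36037)) = Rational(-2342407, 72074)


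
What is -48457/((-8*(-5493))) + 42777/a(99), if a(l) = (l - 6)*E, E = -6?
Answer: -105935083/1362264 ≈ -77.764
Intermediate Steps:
a(l) = 36 - 6*l (a(l) = (l - 6)*(-6) = (-6 + l)*(-6) = 36 - 6*l)
-48457/((-8*(-5493))) + 42777/a(99) = -48457/((-8*(-5493))) + 42777/(36 - 6*99) = -48457/43944 + 42777/(36 - 594) = -48457*1/43944 + 42777/(-558) = -48457/43944 + 42777*(-1/558) = -48457/43944 - 4753/62 = -105935083/1362264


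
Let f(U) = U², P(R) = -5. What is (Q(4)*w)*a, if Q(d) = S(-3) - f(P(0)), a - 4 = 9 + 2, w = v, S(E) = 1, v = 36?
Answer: -12960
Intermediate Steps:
w = 36
a = 15 (a = 4 + (9 + 2) = 4 + 11 = 15)
Q(d) = -24 (Q(d) = 1 - 1*(-5)² = 1 - 1*25 = 1 - 25 = -24)
(Q(4)*w)*a = -24*36*15 = -864*15 = -12960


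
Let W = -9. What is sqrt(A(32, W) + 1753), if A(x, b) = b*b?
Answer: sqrt(1834) ≈ 42.825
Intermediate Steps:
A(x, b) = b**2
sqrt(A(32, W) + 1753) = sqrt((-9)**2 + 1753) = sqrt(81 + 1753) = sqrt(1834)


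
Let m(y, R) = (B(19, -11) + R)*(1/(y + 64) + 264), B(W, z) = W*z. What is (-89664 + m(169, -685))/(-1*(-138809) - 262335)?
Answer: 37942167/14390779 ≈ 2.6366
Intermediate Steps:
m(y, R) = (-209 + R)*(264 + 1/(64 + y)) (m(y, R) = (19*(-11) + R)*(1/(y + 64) + 264) = (-209 + R)*(1/(64 + y) + 264) = (-209 + R)*(264 + 1/(64 + y)))
(-89664 + m(169, -685))/(-1*(-138809) - 262335) = (-89664 + (-3531473 - 55176*169 + 16897*(-685) + 264*(-685)*169)/(64 + 169))/(-1*(-138809) - 262335) = (-89664 + (-3531473 - 9324744 - 11574445 - 30561960)/233)/(138809 - 262335) = (-89664 + (1/233)*(-54992622))/(-123526) = (-89664 - 54992622/233)*(-1/123526) = -75884334/233*(-1/123526) = 37942167/14390779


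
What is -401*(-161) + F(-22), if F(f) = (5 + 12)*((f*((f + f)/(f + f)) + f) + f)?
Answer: 63439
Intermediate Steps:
F(f) = 51*f (F(f) = 17*((f*((2*f)/((2*f))) + f) + f) = 17*((f*((2*f)*(1/(2*f))) + f) + f) = 17*((f*1 + f) + f) = 17*((f + f) + f) = 17*(2*f + f) = 17*(3*f) = 51*f)
-401*(-161) + F(-22) = -401*(-161) + 51*(-22) = 64561 - 1122 = 63439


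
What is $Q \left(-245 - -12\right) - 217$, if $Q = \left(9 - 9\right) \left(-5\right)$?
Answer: $-217$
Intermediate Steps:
$Q = 0$ ($Q = 0 \left(-5\right) = 0$)
$Q \left(-245 - -12\right) - 217 = 0 \left(-245 - -12\right) - 217 = 0 \left(-245 + 12\right) - 217 = 0 \left(-233\right) - 217 = 0 - 217 = -217$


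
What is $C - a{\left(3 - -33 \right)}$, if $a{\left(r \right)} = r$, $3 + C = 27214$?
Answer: $27175$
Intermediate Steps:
$C = 27211$ ($C = -3 + 27214 = 27211$)
$C - a{\left(3 - -33 \right)} = 27211 - \left(3 - -33\right) = 27211 - \left(3 + 33\right) = 27211 - 36 = 27175$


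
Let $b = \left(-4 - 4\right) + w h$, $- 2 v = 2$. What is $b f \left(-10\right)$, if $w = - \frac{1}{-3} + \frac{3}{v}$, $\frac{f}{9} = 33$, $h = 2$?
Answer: $39600$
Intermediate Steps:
$v = -1$ ($v = \left(- \frac{1}{2}\right) 2 = -1$)
$f = 297$ ($f = 9 \cdot 33 = 297$)
$w = - \frac{8}{3}$ ($w = - \frac{1}{-3} + \frac{3}{-1} = \left(-1\right) \left(- \frac{1}{3}\right) + 3 \left(-1\right) = \frac{1}{3} - 3 = - \frac{8}{3} \approx -2.6667$)
$b = - \frac{40}{3}$ ($b = \left(-4 - 4\right) - \frac{16}{3} = -8 - \frac{16}{3} = - \frac{40}{3} \approx -13.333$)
$b f \left(-10\right) = \left(- \frac{40}{3}\right) 297 \left(-10\right) = \left(-3960\right) \left(-10\right) = 39600$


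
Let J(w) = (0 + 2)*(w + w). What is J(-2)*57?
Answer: -456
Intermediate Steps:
J(w) = 4*w (J(w) = 2*(2*w) = 4*w)
J(-2)*57 = (4*(-2))*57 = -8*57 = -456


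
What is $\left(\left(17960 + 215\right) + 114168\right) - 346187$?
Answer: $-213844$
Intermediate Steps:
$\left(\left(17960 + 215\right) + 114168\right) - 346187 = \left(18175 + 114168\right) - 346187 = 132343 - 346187 = -213844$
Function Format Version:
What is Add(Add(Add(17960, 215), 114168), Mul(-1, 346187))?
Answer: -213844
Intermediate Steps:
Add(Add(Add(17960, 215), 114168), Mul(-1, 346187)) = Add(Add(18175, 114168), -346187) = Add(132343, -346187) = -213844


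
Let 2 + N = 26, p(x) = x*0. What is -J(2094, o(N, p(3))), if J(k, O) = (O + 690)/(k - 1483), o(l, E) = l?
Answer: -714/611 ≈ -1.1686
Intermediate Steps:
p(x) = 0
N = 24 (N = -2 + 26 = 24)
J(k, O) = (690 + O)/(-1483 + k)
-J(2094, o(N, p(3))) = -(690 + 24)/(-1483 + 2094) = -714/611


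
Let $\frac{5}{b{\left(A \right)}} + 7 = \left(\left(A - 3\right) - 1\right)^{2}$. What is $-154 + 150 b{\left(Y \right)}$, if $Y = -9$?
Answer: $- \frac{4033}{27} \approx -149.37$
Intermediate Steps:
$b{\left(A \right)} = \frac{5}{-7 + \left(-4 + A\right)^{2}}$ ($b{\left(A \right)} = \frac{5}{-7 + \left(\left(A - 3\right) - 1\right)^{2}} = \frac{5}{-7 + \left(\left(-3 + A\right) - 1\right)^{2}} = \frac{5}{-7 + \left(-4 + A\right)^{2}}$)
$-154 + 150 b{\left(Y \right)} = -154 + 150 \frac{5}{-7 + \left(-4 - 9\right)^{2}} = -154 + 150 \frac{5}{-7 + \left(-13\right)^{2}} = -154 + 150 \frac{5}{-7 + 169} = -154 + 150 \cdot \frac{5}{162} = -154 + \frac{125}{27} = - \frac{4033}{27}$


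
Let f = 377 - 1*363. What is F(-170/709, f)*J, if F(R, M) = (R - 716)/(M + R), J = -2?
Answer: 253907/2439 ≈ 104.10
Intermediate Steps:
f = 14 (f = 377 - 363 = 14)
F(R, M) = (-716 + R)/(M + R)
F(-170/709, f)*J = ((-716 - 170/709)/(14 - 170/709))*(-2) = (-507814/709/(9756/709))*(-2) = ((709/9756)*(-507814/709))*(-2) = -253907/4878*(-2) = 253907/2439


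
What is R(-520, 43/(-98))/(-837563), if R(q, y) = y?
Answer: 43/82081174 ≈ 5.2387e-7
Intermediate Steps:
R(-520, 43/(-98))/(-837563) = (43/(-98))/(-837563) = (43*(-1/98))*(-1/837563) = -43/98*(-1/837563) = 43/82081174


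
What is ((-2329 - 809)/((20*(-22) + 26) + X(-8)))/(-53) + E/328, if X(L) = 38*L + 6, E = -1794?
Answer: -2147739/386794 ≈ -5.5527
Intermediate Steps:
X(L) = 6 + 38*L
((-2329 - 809)/((20*(-22) + 26) + X(-8)))/(-53) + E/328 = ((-2329 - 809)/((20*(-22) + 26) + (6 + 38*(-8))))/(-53) - 1794/328 = -3138/((-440 + 26) + (6 - 304))*(-1/53) - 1794*1/328 = -3138/(-414 - 298)*(-1/53) - 897/164 = -3138/(-712)*(-1/53) - 897/164 = -3138*(-1/712)*(-1/53) - 897/164 = (1569/356)*(-1/53) - 897/164 = -1569/18868 - 897/164 = -2147739/386794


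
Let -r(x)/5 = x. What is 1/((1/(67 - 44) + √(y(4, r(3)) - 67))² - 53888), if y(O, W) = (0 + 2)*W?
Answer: -529*I/(46*√97 + 28558064*I) ≈ -1.8524e-5 - 2.9386e-10*I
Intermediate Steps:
r(x) = -5*x
y(O, W) = 2*W
1/((1/(67 - 44) + √(y(4, r(3)) - 67))² - 53888) = 1/((1/(67 - 44) + √(2*(-5*3) - 67))² - 53888) = 1/((1/23 + √(2*(-15) - 67))² - 53888) = 1/((1/23 + √(-30 - 67))² - 53888) = 1/((1/23 + √(-97))² - 53888) = 1/((1/23 + I*√97)² - 53888) = 1/(-53888 + (1/23 + I*√97)²)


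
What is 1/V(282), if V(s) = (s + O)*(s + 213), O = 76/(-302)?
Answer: 151/21059280 ≈ 7.1702e-6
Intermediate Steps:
O = -38/151 (O = 76*(-1/302) = -38/151 ≈ -0.25166)
V(s) = (213 + s)*(-38/151 + s) (V(s) = (s - 38/151)*(s + 213) = (-38/151 + s)*(213 + s) = (213 + s)*(-38/151 + s))
1/V(282) = 1/(-8094/151 + 282² + (32125/151)*282) = 1/(-8094/151 + 79524 + 9059250/151) = 1/(21059280/151) = 151/21059280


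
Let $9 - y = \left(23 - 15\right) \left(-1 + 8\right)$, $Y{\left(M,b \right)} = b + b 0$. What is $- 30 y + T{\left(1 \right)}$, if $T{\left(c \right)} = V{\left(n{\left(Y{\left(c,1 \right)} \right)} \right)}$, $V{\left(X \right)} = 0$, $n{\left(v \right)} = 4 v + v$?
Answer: $1410$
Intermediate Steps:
$Y{\left(M,b \right)} = b$ ($Y{\left(M,b \right)} = b + 0 = b$)
$n{\left(v \right)} = 5 v$
$T{\left(c \right)} = 0$
$y = -47$ ($y = 9 - \left(23 - 15\right) \left(-1 + 8\right) = 9 - 8 \cdot 7 = 9 - 56 = -47$)
$- 30 y + T{\left(1 \right)} = \left(-30\right) \left(-47\right) + 0 = 1410 + 0 = 1410$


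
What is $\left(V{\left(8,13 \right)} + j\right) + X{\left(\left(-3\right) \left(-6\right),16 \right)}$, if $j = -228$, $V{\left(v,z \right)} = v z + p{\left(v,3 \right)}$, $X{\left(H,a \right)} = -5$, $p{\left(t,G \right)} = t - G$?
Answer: $-124$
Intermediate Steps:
$V{\left(v,z \right)} = -3 + v + v z$ ($V{\left(v,z \right)} = v z + \left(v - 3\right) = v z + \left(-3 + v\right) = -3 + v + v z$)
$\left(V{\left(8,13 \right)} + j\right) + X{\left(\left(-3\right) \left(-6\right),16 \right)} = \left(\left(-3 + 8 + 8 \cdot 13\right) - 228\right) - 5 = \left(\left(-3 + 8 + 104\right) - 228\right) - 5 = \left(109 - 228\right) - 5 = -119 - 5 = -124$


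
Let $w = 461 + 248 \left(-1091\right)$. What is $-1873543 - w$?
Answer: $-1603436$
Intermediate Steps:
$w = -270107$ ($w = 461 - 270568 = -270107$)
$-1873543 - w = -1873543 - -270107 = -1873543 + 270107 = -1603436$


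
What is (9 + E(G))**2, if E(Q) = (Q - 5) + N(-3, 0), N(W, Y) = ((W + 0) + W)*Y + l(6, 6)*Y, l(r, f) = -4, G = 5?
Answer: 81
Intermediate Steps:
N(W, Y) = -4*Y + 2*W*Y (N(W, Y) = ((W + 0) + W)*Y - 4*Y = (W + W)*Y - 4*Y = (2*W)*Y - 4*Y = 2*W*Y - 4*Y = -4*Y + 2*W*Y)
E(Q) = -5 + Q (E(Q) = (Q - 5) + 2*0*(-2 - 3) = (-5 + Q) + 2*0*(-5) = (-5 + Q) + 0 = -5 + Q)
(9 + E(G))**2 = (9 + (-5 + 5))**2 = (9 + 0)**2 = 9**2 = 81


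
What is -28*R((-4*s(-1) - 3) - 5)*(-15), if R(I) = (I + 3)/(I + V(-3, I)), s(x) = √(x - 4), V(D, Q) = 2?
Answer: 11550/29 + 420*I*√5/29 ≈ 398.28 + 32.384*I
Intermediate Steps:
s(x) = √(-4 + x)
R(I) = (3 + I)/(2 + I) (R(I) = (I + 3)/(I + 2) = (3 + I)/(2 + I))
-28*R((-4*s(-1) - 3) - 5)*(-15) = -28*(3 + ((-4*√(-4 - 1) - 3) - 5))/(2 + ((-4*√(-4 - 1) - 3) - 5))*(-15) = -28*(3 + ((-4*I*√5 - 3) - 5))/(2 + ((-4*I*√5 - 3) - 5))*(-15) = -28*(3 + ((-3 - 4*I*√5) - 5))/(2 + ((-3 - 4*I*√5) - 5))*(-15) = -28*(3 + (-8 - 4*I*√5))/(2 + (-8 - 4*I*√5))*(-15) = -28*(-5 - 4*I*√5)/(-6 - 4*I*√5)*(-15) = 420*(-5 - 4*I*√5)/(-6 - 4*I*√5)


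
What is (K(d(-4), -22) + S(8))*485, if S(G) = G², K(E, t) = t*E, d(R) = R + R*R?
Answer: -97000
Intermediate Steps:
d(R) = R + R²
K(E, t) = E*t
(K(d(-4), -22) + S(8))*485 = (-4*(1 - 4)*(-22) + 8²)*485 = (-4*(-3)*(-22) + 64)*485 = (12*(-22) + 64)*485 = (-264 + 64)*485 = -200*485 = -97000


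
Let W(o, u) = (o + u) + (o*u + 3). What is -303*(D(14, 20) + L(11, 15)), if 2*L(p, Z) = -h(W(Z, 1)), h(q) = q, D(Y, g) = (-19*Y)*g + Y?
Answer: 1612869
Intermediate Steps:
D(Y, g) = Y - 19*Y*g (D(Y, g) = -19*Y*g + Y = Y - 19*Y*g)
W(o, u) = 3 + o + u + o*u (W(o, u) = (o + u) + (3 + o*u) = 3 + o + u + o*u)
L(p, Z) = -2 - Z (L(p, Z) = (-(3 + Z + 1 + Z*1))/2 = (-(3 + Z + 1 + Z))/2 = (-(4 + 2*Z))/2 = (-4 - 2*Z)/2 = -2 - Z)
-303*(D(14, 20) + L(11, 15)) = -303*(14*(1 - 19*20) + (-2 - 1*15)) = -303*(14*(1 - 380) + (-2 - 15)) = -303*(14*(-379) - 17) = -303*(-5306 - 17) = -303*(-5323) = 1612869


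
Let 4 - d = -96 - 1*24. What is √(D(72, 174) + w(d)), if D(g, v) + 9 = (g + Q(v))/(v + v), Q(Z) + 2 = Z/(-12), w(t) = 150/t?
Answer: I*√98676038/3596 ≈ 2.7624*I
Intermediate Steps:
d = 124 (d = 4 - (-96 - 1*24) = 4 - (-96 - 24) = 4 - 1*(-120) = 4 + 120 = 124)
Q(Z) = -2 - Z/12 (Q(Z) = -2 + Z/(-12) = -2 + Z*(-1/12) = -2 - Z/12)
D(g, v) = -9 + (-2 + g - v/12)/(2*v) (D(g, v) = -9 + (g + (-2 - v/12))/(v + v) = -9 + (-2 + g - v/12)/((2*v)) = -9 + (-2 + g - v/12)*(1/(2*v)) = -9 + (-2 + g - v/12)/(2*v))
√(D(72, 174) + w(d)) = √((1/24)*(-24 - 217*174 + 12*72)/174 + 150/124) = √((1/24)*(1/174)*(-24 - 37758 + 864) + 150*(1/124)) = √((1/24)*(1/174)*(-36918) + 75/62) = √(-2051/232 + 75/62) = √(-54881/7192) = I*√98676038/3596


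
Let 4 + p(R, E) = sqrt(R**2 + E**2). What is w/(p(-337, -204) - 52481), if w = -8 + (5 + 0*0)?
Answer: 31491/550904008 + 3*sqrt(155185)/2754520040 ≈ 5.7591e-5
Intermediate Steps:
w = -3 (w = -8 + (5 + 0) = -8 + 5 = -3)
p(R, E) = -4 + sqrt(E**2 + R**2) (p(R, E) = -4 + sqrt(R**2 + E**2) = -4 + sqrt(E**2 + R**2))
w/(p(-337, -204) - 52481) = -3/((-4 + sqrt((-204)**2 + (-337)**2)) - 52481) = -3/((-4 + sqrt(41616 + 113569)) - 52481) = -3/((-4 + sqrt(155185)) - 52481) = -3/(-52485 + sqrt(155185))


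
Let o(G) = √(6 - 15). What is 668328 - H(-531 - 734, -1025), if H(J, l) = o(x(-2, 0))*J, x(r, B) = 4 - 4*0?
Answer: 668328 + 3795*I ≈ 6.6833e+5 + 3795.0*I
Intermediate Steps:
x(r, B) = 4 (x(r, B) = 4 + 0 = 4)
o(G) = 3*I (o(G) = √(-9) = 3*I)
H(J, l) = 3*I*J (H(J, l) = (3*I)*J = 3*I*J)
668328 - H(-531 - 734, -1025) = 668328 - 3*I*(-531 - 734) = 668328 - 3*I*(-1265) = 668328 - (-3795)*I = 668328 + 3795*I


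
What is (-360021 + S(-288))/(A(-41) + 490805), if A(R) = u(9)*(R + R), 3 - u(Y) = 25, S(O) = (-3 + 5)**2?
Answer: -360017/492609 ≈ -0.73084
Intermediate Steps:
S(O) = 4 (S(O) = 2**2 = 4)
u(Y) = -22 (u(Y) = 3 - 1*25 = 3 - 25 = -22)
A(R) = -44*R (A(R) = -22*(R + R) = -44*R)
(-360021 + S(-288))/(A(-41) + 490805) = (-360021 + 4)/(-44*(-41) + 490805) = -360017/(1804 + 490805) = -360017/492609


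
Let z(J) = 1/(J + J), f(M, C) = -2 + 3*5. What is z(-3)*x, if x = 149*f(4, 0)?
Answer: -1937/6 ≈ -322.83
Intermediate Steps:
f(M, C) = 13 (f(M, C) = -2 + 15 = 13)
z(J) = 1/(2*J)
x = 1937 (x = 149*13 = 1937)
z(-3)*x = ((1/2)/(-3))*1937 = ((1/2)*(-1/3))*1937 = -1/6*1937 = -1937/6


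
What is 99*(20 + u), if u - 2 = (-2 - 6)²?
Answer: 8514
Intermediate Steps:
u = 66 (u = 2 + (-2 - 6)² = 2 + (-8)² = 2 + 64 = 66)
99*(20 + u) = 99*(20 + 66) = 99*86 = 8514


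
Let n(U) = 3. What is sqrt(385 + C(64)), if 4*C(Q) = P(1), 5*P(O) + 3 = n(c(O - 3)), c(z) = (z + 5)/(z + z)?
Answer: sqrt(385) ≈ 19.621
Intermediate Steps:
c(z) = (5 + z)/(2*z) (c(z) = (5 + z)/((2*z)) = (5 + z)*(1/(2*z)) = (5 + z)/(2*z))
P(O) = 0 (P(O) = -3/5 + (1/5)*3 = -3/5 + 3/5 = 0)
C(Q) = 0 (C(Q) = (1/4)*0 = 0)
sqrt(385 + C(64)) = sqrt(385 + 0) = sqrt(385)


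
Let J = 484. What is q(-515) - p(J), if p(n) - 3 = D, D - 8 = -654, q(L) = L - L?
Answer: 643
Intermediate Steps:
q(L) = 0
D = -646 (D = 8 - 654 = -646)
p(n) = -643 (p(n) = 3 - 646 = -643)
q(-515) - p(J) = 0 - 1*(-643) = 0 + 643 = 643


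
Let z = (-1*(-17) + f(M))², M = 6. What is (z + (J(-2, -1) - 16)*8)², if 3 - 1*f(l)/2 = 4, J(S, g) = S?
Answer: 6561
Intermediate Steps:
f(l) = -2 (f(l) = 6 - 2*4 = 6 - 8 = -2)
z = 225 (z = (-1*(-17) - 2)² = (17 - 2)² = 15² = 225)
(z + (J(-2, -1) - 16)*8)² = (225 + (-2 - 16)*8)² = (225 - 18*8)² = (225 - 144)² = 81² = 6561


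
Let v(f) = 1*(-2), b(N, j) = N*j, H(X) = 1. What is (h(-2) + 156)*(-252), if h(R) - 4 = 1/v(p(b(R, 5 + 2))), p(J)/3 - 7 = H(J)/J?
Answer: -40194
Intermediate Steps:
p(J) = 21 + 3/J (p(J) = 21 + 3*(1/J) = 21 + 3/J)
v(f) = -2
h(R) = 7/2 (h(R) = 4 + 1/(-2) = 4 - ½ = 7/2)
(h(-2) + 156)*(-252) = (7/2 + 156)*(-252) = (319/2)*(-252) = -40194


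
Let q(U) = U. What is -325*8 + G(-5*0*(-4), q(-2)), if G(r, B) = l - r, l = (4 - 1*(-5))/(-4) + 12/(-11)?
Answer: -114547/44 ≈ -2603.3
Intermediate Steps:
l = -147/44 (l = (4 + 5)*(-¼) + 12*(-1/11) = 9*(-¼) - 12/11 = -9/4 - 12/11 = -147/44 ≈ -3.3409)
G(r, B) = -147/44 - r
-325*8 + G(-5*0*(-4), q(-2)) = -325*8 + (-147/44 - (-5*0)*(-4)) = -2600 + (-147/44 - 0*(-4)) = -2600 + (-147/44 - 1*0) = -2600 + (-147/44 + 0) = -2600 - 147/44 = -114547/44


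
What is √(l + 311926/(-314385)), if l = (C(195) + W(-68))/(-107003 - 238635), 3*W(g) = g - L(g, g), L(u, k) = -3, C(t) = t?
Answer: I*√2930325223186571513610/54331701315 ≈ 0.99633*I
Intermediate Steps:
W(g) = 1 + g/3 (W(g) = (g - 1*(-3))/3 = (g + 3)/3 = (3 + g)/3 = 1 + g/3)
l = -260/518457 (l = (195 + (1 + (⅓)*(-68)))/(-107003 - 238635) = (195 + (1 - 68/3))/(-345638) = (195 - 65/3)*(-1/345638) = (520/3)*(-1/345638) = -260/518457 ≈ -0.00050149)
√(l + 311926/(-314385)) = √(-260/518457 + 311926/(-314385)) = √(-260/518457 + 311926*(-1/314385)) = √(-260/518457 - 311926/314385) = √(-53933986094/54331701315) = I*√2930325223186571513610/54331701315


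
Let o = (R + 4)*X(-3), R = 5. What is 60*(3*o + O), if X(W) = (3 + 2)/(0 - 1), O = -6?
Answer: -8460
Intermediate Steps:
X(W) = -5 (X(W) = 5/(-1) = 5*(-1) = -5)
o = -45 (o = (5 + 4)*(-5) = 9*(-5) = -45)
60*(3*o + O) = 60*(3*(-45) - 6) = 60*(-135 - 6) = 60*(-141) = -8460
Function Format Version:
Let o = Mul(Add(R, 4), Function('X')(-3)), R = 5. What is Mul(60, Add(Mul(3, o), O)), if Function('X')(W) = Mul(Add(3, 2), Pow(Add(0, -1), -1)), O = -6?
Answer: -8460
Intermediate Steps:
Function('X')(W) = -5 (Function('X')(W) = Mul(5, Pow(-1, -1)) = Mul(5, -1) = -5)
o = -45 (o = Mul(Add(5, 4), -5) = Mul(9, -5) = -45)
Mul(60, Add(Mul(3, o), O)) = Mul(60, Add(Mul(3, -45), -6)) = Mul(60, Add(-135, -6)) = Mul(60, -141) = -8460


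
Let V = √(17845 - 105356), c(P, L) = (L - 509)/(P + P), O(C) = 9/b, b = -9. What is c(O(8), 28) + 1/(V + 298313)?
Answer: 21402271700253/88990733480 - I*√87511/88990733480 ≈ 240.5 - 3.3242e-9*I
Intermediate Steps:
O(C) = -1 (O(C) = 9/(-9) = 9*(-⅑) = -1)
c(P, L) = (-509 + L)/(2*P) (c(P, L) = (-509 + L)/((2*P)) = (-509 + L)*(1/(2*P)) = (-509 + L)/(2*P))
V = I*√87511 (V = √(-87511) = I*√87511 ≈ 295.82*I)
c(O(8), 28) + 1/(V + 298313) = (½)*(-509 + 28)/(-1) + 1/(I*√87511 + 298313) = (½)*(-1)*(-481) + 1/(298313 + I*√87511) = 481/2 + 1/(298313 + I*√87511)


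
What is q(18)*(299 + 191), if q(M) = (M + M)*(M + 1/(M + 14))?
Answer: 1272285/4 ≈ 3.1807e+5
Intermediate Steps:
q(M) = 2*M*(M + 1/(14 + M)) (q(M) = (2*M)*(M + 1/(14 + M)) = 2*M*(M + 1/(14 + M)))
q(18)*(299 + 191) = (2*18*(1 + 18² + 14*18)/(14 + 18))*(299 + 191) = (2*18*(1 + 324 + 252)/32)*490 = (2*18*(1/32)*577)*490 = (5193/8)*490 = 1272285/4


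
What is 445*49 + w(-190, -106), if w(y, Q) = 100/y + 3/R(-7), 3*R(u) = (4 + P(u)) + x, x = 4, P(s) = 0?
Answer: 3314451/152 ≈ 21806.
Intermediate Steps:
R(u) = 8/3 (R(u) = ((4 + 0) + 4)/3 = (4 + 4)/3 = (⅓)*8 = 8/3)
w(y, Q) = 9/8 + 100/y (w(y, Q) = 100/y + 3/(8/3) = 100/y + 3*(3/8) = 100/y + 9/8 = 9/8 + 100/y)
445*49 + w(-190, -106) = 445*49 + (9/8 + 100/(-190)) = 21805 + (9/8 + 100*(-1/190)) = 21805 + (9/8 - 10/19) = 21805 + 91/152 = 3314451/152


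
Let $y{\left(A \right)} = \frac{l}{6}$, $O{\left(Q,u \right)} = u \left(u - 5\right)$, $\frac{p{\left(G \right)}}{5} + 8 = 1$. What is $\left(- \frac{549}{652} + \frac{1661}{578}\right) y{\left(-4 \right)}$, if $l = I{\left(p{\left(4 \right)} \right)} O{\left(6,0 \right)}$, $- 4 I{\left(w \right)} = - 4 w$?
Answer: $0$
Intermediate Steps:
$p{\left(G \right)} = -35$ ($p{\left(G \right)} = -40 + 5 \cdot 1 = -40 + 5 = -35$)
$I{\left(w \right)} = w$ ($I{\left(w \right)} = - \frac{\left(-4\right) w}{4} = w$)
$O{\left(Q,u \right)} = u \left(-5 + u\right)$
$l = 0$ ($l = - 35 \cdot 0 \left(-5 + 0\right) = - 35 \cdot 0 \left(-5\right) = \left(-35\right) 0 = 0$)
$y{\left(A \right)} = 0$ ($y{\left(A \right)} = \frac{0}{6} = 0 \cdot \frac{1}{6} = 0$)
$\left(- \frac{549}{652} + \frac{1661}{578}\right) y{\left(-4 \right)} = \left(- \frac{549}{652} + \frac{1661}{578}\right) 0 = \frac{382825}{188428} \cdot 0 = 0$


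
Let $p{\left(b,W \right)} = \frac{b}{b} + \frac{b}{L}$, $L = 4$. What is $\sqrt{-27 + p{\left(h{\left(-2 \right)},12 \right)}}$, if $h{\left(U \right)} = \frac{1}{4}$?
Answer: $\frac{i \sqrt{415}}{4} \approx 5.0929 i$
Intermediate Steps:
$h{\left(U \right)} = \frac{1}{4}$
$p{\left(b,W \right)} = 1 + \frac{b}{4}$ ($p{\left(b,W \right)} = \frac{b}{b} + \frac{b}{4} = 1 + b \frac{1}{4} = 1 + \frac{b}{4}$)
$\sqrt{-27 + p{\left(h{\left(-2 \right)},12 \right)}} = \sqrt{-27 + \left(1 + \frac{1}{4} \cdot \frac{1}{4}\right)} = \sqrt{-27 + \left(1 + \frac{1}{16}\right)} = \sqrt{-27 + \frac{17}{16}} = \sqrt{- \frac{415}{16}} = \frac{i \sqrt{415}}{4}$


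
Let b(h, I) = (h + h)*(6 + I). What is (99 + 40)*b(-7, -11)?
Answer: 9730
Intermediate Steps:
b(h, I) = 2*h*(6 + I) (b(h, I) = (2*h)*(6 + I) = 2*h*(6 + I))
(99 + 40)*b(-7, -11) = (99 + 40)*(2*(-7)*(6 - 11)) = 139*(2*(-7)*(-5)) = 139*70 = 9730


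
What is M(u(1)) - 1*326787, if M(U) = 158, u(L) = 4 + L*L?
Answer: -326629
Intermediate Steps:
u(L) = 4 + L**2
M(u(1)) - 1*326787 = 158 - 1*326787 = 158 - 326787 = -326629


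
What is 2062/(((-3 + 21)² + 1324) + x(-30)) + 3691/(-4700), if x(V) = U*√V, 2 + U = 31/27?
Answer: 722553839929/1550929410700 + 213417*I*√30/329984981 ≈ 0.46588 + 0.0035424*I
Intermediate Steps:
U = -23/27 (U = -2 + 31/27 = -23/27 ≈ -0.85185)
x(V) = -23*√V/27
2062/(((-3 + 21)² + 1324) + x(-30)) + 3691/(-4700) = 2062/(((-3 + 21)² + 1324) - 23*I*√30/27) + 3691/(-4700) = 2062/((18² + 1324) - 23*I*√30/27) + 3691*(-1/4700) = 2062/((324 + 1324) - 23*I*√30/27) - 3691/4700 = 2062/(1648 - 23*I*√30/27) - 3691/4700 = -3691/4700 + 2062/(1648 - 23*I*√30/27)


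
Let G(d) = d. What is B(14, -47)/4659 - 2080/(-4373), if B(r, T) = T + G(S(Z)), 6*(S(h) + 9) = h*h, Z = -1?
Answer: 56679365/122242842 ≈ 0.46366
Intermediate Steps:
S(h) = -9 + h²/6 (S(h) = -9 + (h*h)/6 = -9 + h²/6)
B(r, T) = -53/6 + T (B(r, T) = T + (-9 + (⅙)*(-1)²) = T + (-9 + (⅙)*1) = T + (-9 + ⅙) = T - 53/6 = -53/6 + T)
B(14, -47)/4659 - 2080/(-4373) = (-53/6 - 47)/4659 - 2080/(-4373) = -335/6*1/4659 - 2080*(-1/4373) = -335/27954 + 2080/4373 = 56679365/122242842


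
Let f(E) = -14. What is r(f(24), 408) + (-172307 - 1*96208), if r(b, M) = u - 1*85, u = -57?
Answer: -268657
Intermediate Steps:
r(b, M) = -142 (r(b, M) = -57 - 1*85 = -57 - 85 = -142)
r(f(24), 408) + (-172307 - 1*96208) = -142 + (-172307 - 1*96208) = -142 + (-172307 - 96208) = -142 - 268515 = -268657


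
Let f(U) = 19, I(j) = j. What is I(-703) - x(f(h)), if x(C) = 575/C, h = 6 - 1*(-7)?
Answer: -13932/19 ≈ -733.26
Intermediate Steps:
h = 13 (h = 6 + 7 = 13)
I(-703) - x(f(h)) = -703 - 575/19 = -13932/19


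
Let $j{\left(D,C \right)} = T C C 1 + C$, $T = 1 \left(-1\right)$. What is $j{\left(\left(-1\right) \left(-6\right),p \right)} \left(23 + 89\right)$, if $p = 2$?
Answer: $-224$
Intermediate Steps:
$T = -1$
$j{\left(D,C \right)} = C - C^{2}$ ($j{\left(D,C \right)} = - C C 1 + C = - C^{2} \cdot 1 + C = - C^{2} + C = C - C^{2}$)
$j{\left(\left(-1\right) \left(-6\right),p \right)} \left(23 + 89\right) = 2 \left(1 - 2\right) \left(23 + 89\right) = 2 \left(1 - 2\right) 112 = 2 \left(-1\right) 112 = \left(-2\right) 112 = -224$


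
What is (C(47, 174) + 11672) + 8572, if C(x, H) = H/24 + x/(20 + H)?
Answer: 7857579/388 ≈ 20252.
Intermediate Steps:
C(x, H) = H/24 + x/(20 + H) (C(x, H) = H*(1/24) + x/(20 + H) = H/24 + x/(20 + H))
(C(47, 174) + 11672) + 8572 = ((174**2 + 20*174 + 24*47)/(24*(20 + 174)) + 11672) + 8572 = ((1/24)*(30276 + 3480 + 1128)/194 + 11672) + 8572 = ((1/24)*(1/194)*34884 + 11672) + 8572 = (2907/388 + 11672) + 8572 = 4531643/388 + 8572 = 7857579/388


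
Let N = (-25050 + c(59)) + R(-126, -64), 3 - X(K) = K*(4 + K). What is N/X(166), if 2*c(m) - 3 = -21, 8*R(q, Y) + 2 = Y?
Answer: 100269/112868 ≈ 0.88837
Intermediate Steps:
R(q, Y) = -¼ + Y/8
X(K) = 3 - K*(4 + K)
c(m) = -9 (c(m) = 3/2 + (½)*(-21) = 3/2 - 21/2 = -9)
N = -100269/4 (N = (-25050 - 9) + (-¼ + (⅛)*(-64)) = -25059 + (-¼ - 8) = -25059 - 33/4 = -100269/4 ≈ -25067.)
N/X(166) = -100269/(4*(3 - 1*166² - 4*166)) = -100269/(4*(3 - 1*27556 - 664)) = -100269/(4*(3 - 27556 - 664)) = -100269/4/(-28217) = -100269/4*(-1/28217) = 100269/112868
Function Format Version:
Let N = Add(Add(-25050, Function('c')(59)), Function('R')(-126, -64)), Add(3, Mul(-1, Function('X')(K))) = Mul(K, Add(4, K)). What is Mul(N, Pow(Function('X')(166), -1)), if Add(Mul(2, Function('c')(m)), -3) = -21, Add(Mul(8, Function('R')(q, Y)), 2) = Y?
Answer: Rational(100269, 112868) ≈ 0.88837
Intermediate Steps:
Function('R')(q, Y) = Add(Rational(-1, 4), Mul(Rational(1, 8), Y))
Function('X')(K) = Add(3, Mul(-1, K, Add(4, K))) (Function('X')(K) = Add(3, Mul(-1, Mul(K, Add(4, K)))) = Add(3, Mul(-1, K, Add(4, K))))
Function('c')(m) = -9 (Function('c')(m) = Add(Rational(3, 2), Mul(Rational(1, 2), -21)) = Add(Rational(3, 2), Rational(-21, 2)) = -9)
N = Rational(-100269, 4) (N = Add(Add(-25050, -9), Add(Rational(-1, 4), Mul(Rational(1, 8), -64))) = Add(-25059, Add(Rational(-1, 4), -8)) = Add(-25059, Rational(-33, 4)) = Rational(-100269, 4) ≈ -25067.)
Mul(N, Pow(Function('X')(166), -1)) = Mul(Rational(-100269, 4), Pow(Add(3, Mul(-1, Pow(166, 2)), Mul(-4, 166)), -1)) = Mul(Rational(-100269, 4), Pow(Add(3, Mul(-1, 27556), -664), -1)) = Mul(Rational(-100269, 4), Pow(Add(3, -27556, -664), -1)) = Mul(Rational(-100269, 4), Pow(-28217, -1)) = Mul(Rational(-100269, 4), Rational(-1, 28217)) = Rational(100269, 112868)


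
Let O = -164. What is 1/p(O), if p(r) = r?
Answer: -1/164 ≈ -0.0060976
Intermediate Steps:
1/p(O) = 1/(-164) = -1/164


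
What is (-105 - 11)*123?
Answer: -14268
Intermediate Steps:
(-105 - 11)*123 = -116*123 = -14268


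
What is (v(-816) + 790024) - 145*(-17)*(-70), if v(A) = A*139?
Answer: 504050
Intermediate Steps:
v(A) = 139*A
(v(-816) + 790024) - 145*(-17)*(-70) = (139*(-816) + 790024) - 145*(-17)*(-70) = (-113424 + 790024) + 2465*(-70) = 676600 - 172550 = 504050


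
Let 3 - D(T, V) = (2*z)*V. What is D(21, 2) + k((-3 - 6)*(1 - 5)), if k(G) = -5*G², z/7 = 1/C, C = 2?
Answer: -6491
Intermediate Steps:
z = 7/2 ≈ 3.5000
D(T, V) = 3 - 7*V (D(T, V) = 3 - 2*(7/2)*V = 3 - 7*V)
D(21, 2) + k((-3 - 6)*(1 - 5)) = (3 - 7*2) - 5*(1 - 5)²*(-3 - 6)² = (3 - 14) - 5*(-9*(-4))² = -11 - 5*36² = -11 - 5*1296 = -11 - 6480 = -6491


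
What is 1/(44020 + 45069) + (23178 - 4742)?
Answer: 1642444805/89089 ≈ 18436.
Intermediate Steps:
1/(44020 + 45069) + (23178 - 4742) = 1/89089 + 18436 = 1642444805/89089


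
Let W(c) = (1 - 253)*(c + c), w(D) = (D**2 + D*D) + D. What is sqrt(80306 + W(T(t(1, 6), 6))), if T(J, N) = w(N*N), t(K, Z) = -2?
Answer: I*sqrt(1244206) ≈ 1115.4*I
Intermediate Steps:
w(D) = D + 2*D**2 (w(D) = (D**2 + D**2) + D = 2*D**2 + D = D + 2*D**2)
T(J, N) = N**2*(1 + 2*N**2) (T(J, N) = (N*N)*(1 + 2*(N*N)) = N**2*(1 + 2*N**2))
W(c) = -504*c
sqrt(80306 + W(T(t(1, 6), 6))) = sqrt(80306 - 504*(6**2 + 2*6**4)) = sqrt(80306 - 504*(36 + 2*1296)) = sqrt(80306 - 504*(36 + 2592)) = sqrt(80306 - 504*2628) = sqrt(80306 - 1324512) = sqrt(-1244206) = I*sqrt(1244206)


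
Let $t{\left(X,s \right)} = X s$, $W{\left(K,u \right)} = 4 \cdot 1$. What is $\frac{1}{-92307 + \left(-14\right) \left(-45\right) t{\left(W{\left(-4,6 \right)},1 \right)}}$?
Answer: $- \frac{1}{89787} \approx -1.1137 \cdot 10^{-5}$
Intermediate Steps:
$W{\left(K,u \right)} = 4$
$\frac{1}{-92307 + \left(-14\right) \left(-45\right) t{\left(W{\left(-4,6 \right)},1 \right)}} = \frac{1}{-92307 + \left(-14\right) \left(-45\right) 4 \cdot 1} = \frac{1}{-92307 + 630 \cdot 4} = \frac{1}{-92307 + 2520} = \frac{1}{-89787} = - \frac{1}{89787}$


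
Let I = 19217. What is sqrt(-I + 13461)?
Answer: 2*I*sqrt(1439) ≈ 75.868*I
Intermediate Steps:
sqrt(-I + 13461) = sqrt(-1*19217 + 13461) = sqrt(-19217 + 13461) = sqrt(-5756) = 2*I*sqrt(1439)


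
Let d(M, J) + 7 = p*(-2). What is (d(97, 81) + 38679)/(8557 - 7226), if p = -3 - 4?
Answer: 38686/1331 ≈ 29.065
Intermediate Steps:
p = -7
d(M, J) = 7 (d(M, J) = -7 - 7*(-2) = -7 + 14 = 7)
(d(97, 81) + 38679)/(8557 - 7226) = (7 + 38679)/(8557 - 7226) = 38686/1331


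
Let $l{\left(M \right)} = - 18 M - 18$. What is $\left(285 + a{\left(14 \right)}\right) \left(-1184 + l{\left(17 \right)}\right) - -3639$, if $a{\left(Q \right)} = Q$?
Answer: $-447253$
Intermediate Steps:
$l{\left(M \right)} = -18 - 18 M$
$\left(285 + a{\left(14 \right)}\right) \left(-1184 + l{\left(17 \right)}\right) - -3639 = \left(285 + 14\right) \left(-1184 - 324\right) - -3639 = 299 \left(-1184 - 324\right) + 3639 = 299 \left(-1508\right) + 3639 = -450892 + 3639 = -447253$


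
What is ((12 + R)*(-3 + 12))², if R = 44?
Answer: 254016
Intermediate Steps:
((12 + R)*(-3 + 12))² = ((12 + 44)*(-3 + 12))² = (56*9)² = 504² = 254016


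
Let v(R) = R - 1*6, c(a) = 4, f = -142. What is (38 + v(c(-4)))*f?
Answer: -5112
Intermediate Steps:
v(R) = -6 + R (v(R) = R - 6 = -6 + R)
(38 + v(c(-4)))*f = (38 + (-6 + 4))*(-142) = (38 - 2)*(-142) = 36*(-142) = -5112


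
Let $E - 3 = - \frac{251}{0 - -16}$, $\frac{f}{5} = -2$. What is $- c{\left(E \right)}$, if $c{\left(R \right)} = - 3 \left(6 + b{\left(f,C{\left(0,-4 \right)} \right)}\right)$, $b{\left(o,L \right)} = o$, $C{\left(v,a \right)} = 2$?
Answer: $-12$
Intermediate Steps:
$f = -10$ ($f = 5 \left(-2\right) = -10$)
$E = - \frac{203}{16}$ ($E = 3 - \frac{251}{0 - -16} = 3 - \frac{251}{0 + 16} = 3 - \frac{251}{16} = - \frac{203}{16} \approx -12.688$)
$c{\left(R \right)} = 12$ ($c{\left(R \right)} = - 3 \left(6 - 10\right) = \left(-3\right) \left(-4\right) = 12$)
$- c{\left(E \right)} = \left(-1\right) 12 = -12$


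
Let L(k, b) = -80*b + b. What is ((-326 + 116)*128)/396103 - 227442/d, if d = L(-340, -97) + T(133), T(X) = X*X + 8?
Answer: -45386067663/5022586040 ≈ -9.0364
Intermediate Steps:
L(k, b) = -79*b
T(X) = 8 + X**2 (T(X) = X**2 + 8 = 8 + X**2)
d = 25360 (d = -79*(-97) + (8 + 133**2) = 7663 + (8 + 17689) = 7663 + 17697 = 25360)
((-326 + 116)*128)/396103 - 227442/d = ((-326 + 116)*128)/396103 - 227442/25360 = -210*128*(1/396103) - 227442*1/25360 = -26880*1/396103 - 113721/12680 = -26880/396103 - 113721/12680 = -45386067663/5022586040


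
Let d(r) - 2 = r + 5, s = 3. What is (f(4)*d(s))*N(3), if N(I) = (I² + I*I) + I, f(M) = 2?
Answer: 420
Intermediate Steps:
N(I) = I + 2*I² (N(I) = (I² + I²) + I = 2*I² + I = I + 2*I²)
d(r) = 7 + r (d(r) = 2 + (r + 5) = 2 + (5 + r) = 7 + r)
(f(4)*d(s))*N(3) = (2*(7 + 3))*(3*(1 + 2*3)) = (2*10)*(3*(1 + 6)) = 20*(3*7) = 20*21 = 420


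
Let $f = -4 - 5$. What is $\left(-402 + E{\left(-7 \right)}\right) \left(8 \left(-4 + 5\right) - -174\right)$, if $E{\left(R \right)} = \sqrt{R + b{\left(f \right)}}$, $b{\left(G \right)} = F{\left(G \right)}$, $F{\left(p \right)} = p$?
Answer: $-73164 + 728 i \approx -73164.0 + 728.0 i$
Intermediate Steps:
$f = -9$ ($f = -4 - 5 = -9$)
$b{\left(G \right)} = G$
$E{\left(R \right)} = \sqrt{-9 + R}$ ($E{\left(R \right)} = \sqrt{R - 9} = \sqrt{-9 + R}$)
$\left(-402 + E{\left(-7 \right)}\right) \left(8 \left(-4 + 5\right) - -174\right) = \left(-402 + \sqrt{-9 - 7}\right) \left(8 \left(-4 + 5\right) - -174\right) = \left(-402 + \sqrt{-16}\right) \left(8 \cdot 1 + 174\right) = \left(-402 + 4 i\right) \left(8 + 174\right) = \left(-402 + 4 i\right) 182 = -73164 + 728 i$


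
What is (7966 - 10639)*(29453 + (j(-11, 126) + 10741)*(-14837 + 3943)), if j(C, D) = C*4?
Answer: 311414296545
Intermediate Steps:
j(C, D) = 4*C
(7966 - 10639)*(29453 + (j(-11, 126) + 10741)*(-14837 + 3943)) = (7966 - 10639)*(29453 + (4*(-11) + 10741)*(-14837 + 3943)) = -2673*(29453 + (-44 + 10741)*(-10894)) = -2673*(29453 + 10697*(-10894)) = -2673*(29453 - 116533118) = -2673*(-116503665) = 311414296545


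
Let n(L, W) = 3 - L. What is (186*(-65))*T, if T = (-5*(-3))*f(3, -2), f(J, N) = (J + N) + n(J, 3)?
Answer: -181350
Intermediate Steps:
f(J, N) = 3 + N (f(J, N) = (J + N) + (3 - J) = 3 + N)
T = 15 (T = (-5*(-3))*(3 - 2) = 15*1 = 15)
(186*(-65))*T = (186*(-65))*15 = -12090*15 = -181350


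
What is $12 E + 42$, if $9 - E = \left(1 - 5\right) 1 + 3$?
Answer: $162$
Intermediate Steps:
$E = 10$ ($E = 9 - \left(\left(1 - 5\right) 1 + 3\right) = 9 - \left(\left(-4\right) 1 + 3\right) = 9 - \left(-4 + 3\right) = 9 - -1 = 9 + 1 = 10$)
$12 E + 42 = 12 \cdot 10 + 42 = 120 + 42 = 162$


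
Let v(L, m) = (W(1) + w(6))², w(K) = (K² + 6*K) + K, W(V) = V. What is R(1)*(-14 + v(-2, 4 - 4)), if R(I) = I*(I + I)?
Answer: 12454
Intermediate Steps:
w(K) = K² + 7*K
v(L, m) = 6241 (v(L, m) = (1 + 6*(7 + 6))² = (1 + 6*13)² = (1 + 78)² = 79² = 6241)
R(I) = 2*I² (R(I) = I*(2*I) = 2*I²)
R(1)*(-14 + v(-2, 4 - 4)) = (2*1²)*(-14 + 6241) = (2*1)*6227 = 2*6227 = 12454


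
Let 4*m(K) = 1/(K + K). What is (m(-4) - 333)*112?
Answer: -74599/2 ≈ -37300.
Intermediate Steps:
m(K) = 1/(8*K) (m(K) = 1/(4*(K + K)) = 1/(4*((2*K))) = (1/(2*K))/4 = 1/(8*K))
(m(-4) - 333)*112 = ((⅛)/(-4) - 333)*112 = ((⅛)*(-¼) - 333)*112 = (-1/32 - 333)*112 = -10657/32*112 = -74599/2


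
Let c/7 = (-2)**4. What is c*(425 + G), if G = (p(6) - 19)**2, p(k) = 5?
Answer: 69552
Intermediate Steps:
c = 112 (c = 7*(-2)**4 = 7*16 = 112)
G = 196 (G = (5 - 19)**2 = (-14)**2 = 196)
c*(425 + G) = 112*(425 + 196) = 112*621 = 69552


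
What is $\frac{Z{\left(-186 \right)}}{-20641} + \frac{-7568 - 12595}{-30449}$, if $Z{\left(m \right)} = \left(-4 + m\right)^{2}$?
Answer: $- \frac{683024417}{628497809} \approx -1.0868$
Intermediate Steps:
$\frac{Z{\left(-186 \right)}}{-20641} + \frac{-7568 - 12595}{-30449} = \frac{\left(-4 - 186\right)^{2}}{-20641} + \frac{-7568 - 12595}{-30449} = \left(-190\right)^{2} \left(- \frac{1}{20641}\right) + \left(-7568 - 12595\right) \left(- \frac{1}{30449}\right) = 36100 \left(- \frac{1}{20641}\right) - - \frac{20163}{30449} = - \frac{36100}{20641} + \frac{20163}{30449} = - \frac{683024417}{628497809}$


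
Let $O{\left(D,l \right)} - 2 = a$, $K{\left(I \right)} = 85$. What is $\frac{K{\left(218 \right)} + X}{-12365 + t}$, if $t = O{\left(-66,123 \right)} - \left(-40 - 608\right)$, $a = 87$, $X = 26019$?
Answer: $- \frac{6526}{2907} \approx -2.2449$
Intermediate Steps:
$O{\left(D,l \right)} = 89$ ($O{\left(D,l \right)} = 2 + 87 = 89$)
$t = 737$ ($t = 89 - \left(-40 - 608\right) = 89 - -648 = 89 + 648 = 737$)
$\frac{K{\left(218 \right)} + X}{-12365 + t} = \frac{85 + 26019}{-12365 + 737} = \frac{26104}{-11628} = 26104 \left(- \frac{1}{11628}\right) = - \frac{6526}{2907}$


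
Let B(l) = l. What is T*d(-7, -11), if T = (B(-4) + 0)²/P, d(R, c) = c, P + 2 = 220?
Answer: -88/109 ≈ -0.80734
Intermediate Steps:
P = 218 (P = -2 + 220 = 218)
T = 8/109 (T = (-4 + 0)²/218 = (-4)²*(1/218) = 16*(1/218) = 8/109 ≈ 0.073395)
T*d(-7, -11) = (8/109)*(-11) = -88/109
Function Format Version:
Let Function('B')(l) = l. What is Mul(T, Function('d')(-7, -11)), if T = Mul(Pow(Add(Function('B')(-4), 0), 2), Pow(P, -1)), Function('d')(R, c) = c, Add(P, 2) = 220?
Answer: Rational(-88, 109) ≈ -0.80734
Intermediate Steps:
P = 218 (P = Add(-2, 220) = 218)
T = Rational(8, 109) (T = Mul(Pow(Add(-4, 0), 2), Pow(218, -1)) = Mul(Pow(-4, 2), Rational(1, 218)) = Mul(16, Rational(1, 218)) = Rational(8, 109) ≈ 0.073395)
Mul(T, Function('d')(-7, -11)) = Mul(Rational(8, 109), -11) = Rational(-88, 109)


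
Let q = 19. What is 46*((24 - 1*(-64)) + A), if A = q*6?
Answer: 9292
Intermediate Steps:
A = 114 (A = 19*6 = 114)
46*((24 - 1*(-64)) + A) = 46*((24 - 1*(-64)) + 114) = 46*((24 + 64) + 114) = 46*(88 + 114) = 46*202 = 9292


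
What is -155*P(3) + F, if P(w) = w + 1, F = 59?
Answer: -561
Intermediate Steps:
P(w) = 1 + w
-155*P(3) + F = -155*(1 + 3) + 59 = -155*4 + 59 = -620 + 59 = -561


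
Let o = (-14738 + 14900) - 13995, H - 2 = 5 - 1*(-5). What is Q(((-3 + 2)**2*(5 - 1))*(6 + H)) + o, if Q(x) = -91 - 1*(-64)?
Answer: -13860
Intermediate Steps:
H = 12 (H = 2 + (5 - 1*(-5)) = 2 + (5 + 5) = 2 + 10 = 12)
Q(x) = -27 (Q(x) = -91 + 64 = -27)
o = -13833 (o = 162 - 13995 = -13833)
Q(((-3 + 2)**2*(5 - 1))*(6 + H)) + o = -27 - 13833 = -13860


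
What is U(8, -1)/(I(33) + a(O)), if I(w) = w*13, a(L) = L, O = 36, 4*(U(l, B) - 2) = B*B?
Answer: 3/620 ≈ 0.0048387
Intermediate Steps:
U(l, B) = 2 + B²/4 (U(l, B) = 2 + (B*B)/4 = 2 + B²/4)
I(w) = 13*w
U(8, -1)/(I(33) + a(O)) = (2 + (¼)*(-1)²)/(13*33 + 36) = (2 + (¼)*1)/(429 + 36) = (2 + ¼)/465 = (1/465)*(9/4) = 3/620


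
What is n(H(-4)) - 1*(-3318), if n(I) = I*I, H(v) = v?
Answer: 3334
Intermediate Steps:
n(I) = I**2
n(H(-4)) - 1*(-3318) = (-4)**2 - 1*(-3318) = 16 + 3318 = 3334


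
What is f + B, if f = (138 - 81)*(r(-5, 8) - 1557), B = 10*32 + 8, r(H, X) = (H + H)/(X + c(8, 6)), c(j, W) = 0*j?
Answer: -353969/4 ≈ -88492.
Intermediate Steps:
c(j, W) = 0
r(H, X) = 2*H/X (r(H, X) = (H + H)/(X + 0) = (2*H)/X = 2*H/X)
B = 328 (B = 320 + 8 = 328)
f = -355281/4 (f = (138 - 81)*(2*(-5)/8 - 1557) = 57*(2*(-5)*(⅛) - 1557) = 57*(-5/4 - 1557) = 57*(-6233/4) = -355281/4 ≈ -88820.)
f + B = -355281/4 + 328 = -353969/4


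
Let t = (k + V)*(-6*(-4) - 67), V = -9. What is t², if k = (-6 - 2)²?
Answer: 5593225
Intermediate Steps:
k = 64 (k = (-8)² = 64)
t = -2365 (t = (64 - 9)*(-6*(-4) - 67) = 55*(24 - 67) = 55*(-43) = -2365)
t² = (-2365)² = 5593225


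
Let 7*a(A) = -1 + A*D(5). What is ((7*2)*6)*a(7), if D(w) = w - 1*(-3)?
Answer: 660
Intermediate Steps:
D(w) = 3 + w (D(w) = w + 3 = 3 + w)
a(A) = -1/7 + 8*A/7 (a(A) = (-1 + A*(3 + 5))/7 = (-1 + A*8)/7 = (-1 + 8*A)/7 = -1/7 + 8*A/7)
((7*2)*6)*a(7) = ((7*2)*6)*(-1/7 + (8/7)*7) = (14*6)*(-1/7 + 8) = 84*(55/7) = 660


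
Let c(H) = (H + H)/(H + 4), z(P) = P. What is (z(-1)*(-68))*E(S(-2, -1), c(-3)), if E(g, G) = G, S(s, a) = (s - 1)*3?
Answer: -408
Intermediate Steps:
S(s, a) = -3 + 3*s (S(s, a) = (-1 + s)*3 = -3 + 3*s)
c(H) = 2*H/(4 + H) (c(H) = (2*H)/(4 + H) = 2*H/(4 + H))
(z(-1)*(-68))*E(S(-2, -1), c(-3)) = (-1*(-68))*(2*(-3)/(4 - 3)) = 68*(2*(-3)/1) = 68*(2*(-3)*1) = 68*(-6) = -408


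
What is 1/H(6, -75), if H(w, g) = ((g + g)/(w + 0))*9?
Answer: -1/225 ≈ -0.0044444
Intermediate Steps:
H(w, g) = 18*g/w (H(w, g) = ((2*g)/w)*9 = (2*g/w)*9 = 18*g/w)
1/H(6, -75) = 1/(18*(-75)/6) = 1/(18*(-75)*(⅙)) = 1/(-225) = -1/225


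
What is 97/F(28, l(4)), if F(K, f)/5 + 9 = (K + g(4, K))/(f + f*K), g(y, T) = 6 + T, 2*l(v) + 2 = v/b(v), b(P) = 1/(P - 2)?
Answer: -8439/3605 ≈ -2.3409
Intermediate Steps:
b(P) = 1/(-2 + P)
l(v) = -1 + v*(-2 + v)/2 (l(v) = -1 + (v/(1/(-2 + v)))/2 = -1 + (v*(-2 + v))/2 = -1 + v*(-2 + v)/2)
F(K, f) = -45 + 5*(6 + 2*K)/(f + K*f) (F(K, f) = -45 + 5*((K + (6 + K))/(f + f*K)) = -45 + 5*((6 + 2*K)/(f + K*f)) = -45 + 5*(6 + 2*K)/(f + K*f))
97/F(28, l(4)) = 97/((5*(6 - 9*(-1 + (1/2)*4*(-2 + 4)) + 2*28 - 9*28*(-1 + (1/2)*4*(-2 + 4)))/((-1 + (1/2)*4*(-2 + 4))*(1 + 28)))) = 97/((5*(6 - 9*(-1 + (1/2)*4*2) + 56 - 9*28*(-1 + (1/2)*4*2))/(-1 + (1/2)*4*2*29))) = 97/((5*(1/29)*(6 - 9*(-1 + 4) + 56 - 9*28*(-1 + 4))/(-1 + 4))) = 97/((5*(1/29)*(6 - 9*3 + 56 - 9*28*3)/3)) = 97/((5*(1/3)*(1/29)*(6 - 27 + 56 - 756))) = 97/((5*(1/3)*(1/29)*(-721))) = 97/(-3605/87) = 97*(-87/3605) = -8439/3605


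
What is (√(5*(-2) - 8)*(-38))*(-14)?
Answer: 1596*I*√2 ≈ 2257.1*I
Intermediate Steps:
(√(5*(-2) - 8)*(-38))*(-14) = (√(-10 - 8)*(-38))*(-14) = (√(-18)*(-38))*(-14) = ((3*I*√2)*(-38))*(-14) = -114*I*√2*(-14) = 1596*I*√2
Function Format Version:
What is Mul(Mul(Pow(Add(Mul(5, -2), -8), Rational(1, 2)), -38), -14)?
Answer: Mul(1596, I, Pow(2, Rational(1, 2))) ≈ Mul(2257.1, I)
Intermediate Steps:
Mul(Mul(Pow(Add(Mul(5, -2), -8), Rational(1, 2)), -38), -14) = Mul(Mul(Pow(Add(-10, -8), Rational(1, 2)), -38), -14) = Mul(Mul(Pow(-18, Rational(1, 2)), -38), -14) = Mul(Mul(Mul(3, I, Pow(2, Rational(1, 2))), -38), -14) = Mul(Mul(-114, I, Pow(2, Rational(1, 2))), -14) = Mul(1596, I, Pow(2, Rational(1, 2)))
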